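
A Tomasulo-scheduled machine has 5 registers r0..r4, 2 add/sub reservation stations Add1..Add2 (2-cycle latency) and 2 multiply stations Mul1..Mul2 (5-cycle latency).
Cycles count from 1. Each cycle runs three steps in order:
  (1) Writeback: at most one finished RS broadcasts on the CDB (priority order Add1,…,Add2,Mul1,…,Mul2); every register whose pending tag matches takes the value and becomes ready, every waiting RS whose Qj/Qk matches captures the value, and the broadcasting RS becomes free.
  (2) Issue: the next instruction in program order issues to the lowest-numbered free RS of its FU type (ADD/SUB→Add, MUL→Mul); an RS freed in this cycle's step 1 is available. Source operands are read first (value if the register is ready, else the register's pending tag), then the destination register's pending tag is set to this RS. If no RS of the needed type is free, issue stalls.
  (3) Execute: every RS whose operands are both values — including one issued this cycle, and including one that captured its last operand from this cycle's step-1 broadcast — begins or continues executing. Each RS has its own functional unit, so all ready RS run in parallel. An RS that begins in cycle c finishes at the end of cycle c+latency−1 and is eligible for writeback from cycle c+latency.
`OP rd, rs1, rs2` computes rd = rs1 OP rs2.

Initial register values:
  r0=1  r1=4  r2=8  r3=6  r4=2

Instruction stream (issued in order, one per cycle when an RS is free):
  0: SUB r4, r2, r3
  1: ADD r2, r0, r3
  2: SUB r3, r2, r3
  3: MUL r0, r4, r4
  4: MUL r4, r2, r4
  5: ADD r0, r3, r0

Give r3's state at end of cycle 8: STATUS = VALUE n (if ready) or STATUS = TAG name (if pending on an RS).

STATUS = VALUE 1

cycle 1: issue SUB r4<-Add1 // r0:1,r1:4,r2:8,r3:6,r4:Add1
cycle 2: issue ADD r2<-Add2 // r0:1,r1:4,r2:Add2,r3:6,r4:Add1
cycle 3: CDB Add1=2; issue SUB r3<-Add1 // r0:1,r1:4,r2:Add2,r3:Add1,r4:2
cycle 4: CDB Add2=7; issue MUL r0<-Mul1 // r0:Mul1,r1:4,r2:7,r3:Add1,r4:2
cycle 5: issue MUL r4<-Mul2 // r0:Mul1,r1:4,r2:7,r3:Add1,r4:Mul2
cycle 6: CDB Add1=1; issue ADD r0<-Add1 // r0:Add1,r1:4,r2:7,r3:1,r4:Mul2
cycle 7: - // r0:Add1,r1:4,r2:7,r3:1,r4:Mul2
cycle 8: - // r0:Add1,r1:4,r2:7,r3:1,r4:Mul2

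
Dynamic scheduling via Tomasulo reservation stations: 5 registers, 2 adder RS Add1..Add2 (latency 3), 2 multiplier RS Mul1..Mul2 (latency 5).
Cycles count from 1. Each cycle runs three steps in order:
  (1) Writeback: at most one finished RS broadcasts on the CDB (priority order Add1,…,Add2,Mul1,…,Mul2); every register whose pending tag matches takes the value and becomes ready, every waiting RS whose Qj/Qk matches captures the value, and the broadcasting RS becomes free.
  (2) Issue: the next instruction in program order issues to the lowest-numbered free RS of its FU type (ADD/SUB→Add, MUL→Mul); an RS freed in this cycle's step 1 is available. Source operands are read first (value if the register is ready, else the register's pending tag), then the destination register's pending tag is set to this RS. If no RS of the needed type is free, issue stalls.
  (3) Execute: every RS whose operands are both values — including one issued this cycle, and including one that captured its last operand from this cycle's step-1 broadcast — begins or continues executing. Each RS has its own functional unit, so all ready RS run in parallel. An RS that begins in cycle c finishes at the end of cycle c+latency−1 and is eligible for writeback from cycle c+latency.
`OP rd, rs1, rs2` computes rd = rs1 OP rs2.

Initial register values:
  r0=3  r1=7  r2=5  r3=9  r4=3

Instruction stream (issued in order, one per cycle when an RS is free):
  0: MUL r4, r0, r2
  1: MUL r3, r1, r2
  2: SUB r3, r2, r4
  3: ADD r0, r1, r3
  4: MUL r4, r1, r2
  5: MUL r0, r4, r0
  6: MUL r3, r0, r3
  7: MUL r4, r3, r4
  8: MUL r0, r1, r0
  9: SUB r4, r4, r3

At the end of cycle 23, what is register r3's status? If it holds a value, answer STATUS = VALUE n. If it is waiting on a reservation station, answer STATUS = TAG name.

STATUS = VALUE 1050

cycle 1: issue MUL r4<-Mul1 // r0:3,r1:7,r2:5,r3:9,r4:Mul1
cycle 2: issue MUL r3<-Mul2 // r0:3,r1:7,r2:5,r3:Mul2,r4:Mul1
cycle 3: issue SUB r3<-Add1 // r0:3,r1:7,r2:5,r3:Add1,r4:Mul1
cycle 4: issue ADD r0<-Add2 // r0:Add2,r1:7,r2:5,r3:Add1,r4:Mul1
cycle 5: stall // r0:Add2,r1:7,r2:5,r3:Add1,r4:Mul1
cycle 6: CDB Mul1=15; issue MUL r4<-Mul1 // r0:Add2,r1:7,r2:5,r3:Add1,r4:Mul1
cycle 7: CDB Mul2=35; issue MUL r0<-Mul2 // r0:Mul2,r1:7,r2:5,r3:Add1,r4:Mul1
cycle 8: stall // r0:Mul2,r1:7,r2:5,r3:Add1,r4:Mul1
cycle 9: CDB Add1=-10; stall // r0:Mul2,r1:7,r2:5,r3:-10,r4:Mul1
cycle 10: stall // r0:Mul2,r1:7,r2:5,r3:-10,r4:Mul1
cycle 11: CDB Mul1=35; issue MUL r3<-Mul1 // r0:Mul2,r1:7,r2:5,r3:Mul1,r4:35
cycle 12: CDB Add2=-3; stall // r0:Mul2,r1:7,r2:5,r3:Mul1,r4:35
cycle 13: stall // r0:Mul2,r1:7,r2:5,r3:Mul1,r4:35
cycle 14: stall // r0:Mul2,r1:7,r2:5,r3:Mul1,r4:35
cycle 15: stall // r0:Mul2,r1:7,r2:5,r3:Mul1,r4:35
cycle 16: stall // r0:Mul2,r1:7,r2:5,r3:Mul1,r4:35
cycle 17: CDB Mul2=-105; issue MUL r4<-Mul2 // r0:-105,r1:7,r2:5,r3:Mul1,r4:Mul2
cycle 18: stall // r0:-105,r1:7,r2:5,r3:Mul1,r4:Mul2
cycle 19: stall // r0:-105,r1:7,r2:5,r3:Mul1,r4:Mul2
cycle 20: stall // r0:-105,r1:7,r2:5,r3:Mul1,r4:Mul2
cycle 21: stall // r0:-105,r1:7,r2:5,r3:Mul1,r4:Mul2
cycle 22: CDB Mul1=1050; issue MUL r0<-Mul1 // r0:Mul1,r1:7,r2:5,r3:1050,r4:Mul2
cycle 23: issue SUB r4<-Add1 // r0:Mul1,r1:7,r2:5,r3:1050,r4:Add1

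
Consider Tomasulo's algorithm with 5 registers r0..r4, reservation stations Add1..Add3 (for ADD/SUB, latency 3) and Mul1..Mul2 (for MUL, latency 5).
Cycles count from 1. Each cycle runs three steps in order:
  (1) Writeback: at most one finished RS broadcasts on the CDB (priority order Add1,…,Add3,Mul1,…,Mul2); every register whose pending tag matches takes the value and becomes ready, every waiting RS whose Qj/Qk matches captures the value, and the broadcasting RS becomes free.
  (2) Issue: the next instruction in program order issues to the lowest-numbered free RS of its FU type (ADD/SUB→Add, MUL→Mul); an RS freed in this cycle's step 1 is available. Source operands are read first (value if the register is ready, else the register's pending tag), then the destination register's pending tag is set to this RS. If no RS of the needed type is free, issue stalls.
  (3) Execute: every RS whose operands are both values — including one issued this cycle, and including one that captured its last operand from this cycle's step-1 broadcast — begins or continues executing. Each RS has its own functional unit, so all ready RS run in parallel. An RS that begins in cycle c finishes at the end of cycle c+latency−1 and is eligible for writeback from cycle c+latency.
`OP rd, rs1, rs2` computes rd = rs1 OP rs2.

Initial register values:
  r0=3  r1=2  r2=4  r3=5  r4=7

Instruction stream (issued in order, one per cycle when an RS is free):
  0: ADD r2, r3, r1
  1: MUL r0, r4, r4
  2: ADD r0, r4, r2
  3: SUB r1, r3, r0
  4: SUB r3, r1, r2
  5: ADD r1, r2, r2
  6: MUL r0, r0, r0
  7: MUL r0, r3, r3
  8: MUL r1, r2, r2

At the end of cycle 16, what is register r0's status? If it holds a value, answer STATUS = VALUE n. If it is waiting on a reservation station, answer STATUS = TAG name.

STATUS = TAG Mul2

  c1: issue ADD r2<-Add1  regs: r0:3,r1:2,r2:Add1,r3:5,r4:7
  c2: issue MUL r0<-Mul1  regs: r0:Mul1,r1:2,r2:Add1,r3:5,r4:7
  c3: issue ADD r0<-Add2  regs: r0:Add2,r1:2,r2:Add1,r3:5,r4:7
  c4: CDB Add1=7; issue SUB r1<-Add1  regs: r0:Add2,r1:Add1,r2:7,r3:5,r4:7
  c5: issue SUB r3<-Add3  regs: r0:Add2,r1:Add1,r2:7,r3:Add3,r4:7
  c6: stall  regs: r0:Add2,r1:Add1,r2:7,r3:Add3,r4:7
  c7: CDB Add2=14; issue ADD r1<-Add2  regs: r0:14,r1:Add2,r2:7,r3:Add3,r4:7
  c8: CDB Mul1=49; issue MUL r0<-Mul1  regs: r0:Mul1,r1:Add2,r2:7,r3:Add3,r4:7
  c9: issue MUL r0<-Mul2  regs: r0:Mul2,r1:Add2,r2:7,r3:Add3,r4:7
  c10: CDB Add1=-9; stall  regs: r0:Mul2,r1:Add2,r2:7,r3:Add3,r4:7
  c11: CDB Add2=14; stall  regs: r0:Mul2,r1:14,r2:7,r3:Add3,r4:7
  c12: stall  regs: r0:Mul2,r1:14,r2:7,r3:Add3,r4:7
  c13: CDB Add3=-16; stall  regs: r0:Mul2,r1:14,r2:7,r3:-16,r4:7
  c14: CDB Mul1=196; issue MUL r1<-Mul1  regs: r0:Mul2,r1:Mul1,r2:7,r3:-16,r4:7
  c15: -  regs: r0:Mul2,r1:Mul1,r2:7,r3:-16,r4:7
  c16: -  regs: r0:Mul2,r1:Mul1,r2:7,r3:-16,r4:7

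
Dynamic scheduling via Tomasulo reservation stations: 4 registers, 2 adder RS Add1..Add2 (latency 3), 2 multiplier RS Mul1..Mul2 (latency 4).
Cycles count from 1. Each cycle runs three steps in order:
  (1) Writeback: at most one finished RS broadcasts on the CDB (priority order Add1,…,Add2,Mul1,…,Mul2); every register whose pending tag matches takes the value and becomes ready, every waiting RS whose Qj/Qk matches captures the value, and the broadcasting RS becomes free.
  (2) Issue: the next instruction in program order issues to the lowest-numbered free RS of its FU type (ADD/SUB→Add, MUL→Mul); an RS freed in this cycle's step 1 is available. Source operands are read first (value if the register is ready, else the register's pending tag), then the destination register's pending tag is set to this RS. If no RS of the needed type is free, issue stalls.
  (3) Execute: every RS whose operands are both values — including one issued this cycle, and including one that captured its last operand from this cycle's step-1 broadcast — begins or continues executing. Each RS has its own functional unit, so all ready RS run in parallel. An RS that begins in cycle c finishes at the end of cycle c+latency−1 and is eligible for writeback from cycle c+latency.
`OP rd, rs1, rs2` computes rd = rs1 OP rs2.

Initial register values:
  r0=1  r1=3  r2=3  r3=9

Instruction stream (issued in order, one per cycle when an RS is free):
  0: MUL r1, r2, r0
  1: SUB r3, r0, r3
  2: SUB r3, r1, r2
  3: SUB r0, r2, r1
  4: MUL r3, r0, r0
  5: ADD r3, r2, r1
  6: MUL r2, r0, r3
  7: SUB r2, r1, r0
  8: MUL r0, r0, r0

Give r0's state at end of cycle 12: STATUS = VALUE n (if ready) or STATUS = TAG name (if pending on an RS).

c1: issue MUL r1<-Mul1 | r0:1,r1:Mul1,r2:3,r3:9
c2: issue SUB r3<-Add1 | r0:1,r1:Mul1,r2:3,r3:Add1
c3: issue SUB r3<-Add2 | r0:1,r1:Mul1,r2:3,r3:Add2
c4: stall | r0:1,r1:Mul1,r2:3,r3:Add2
c5: CDB Add1=-8; issue SUB r0<-Add1 | r0:Add1,r1:Mul1,r2:3,r3:Add2
c6: CDB Mul1=3; issue MUL r3<-Mul1 | r0:Add1,r1:3,r2:3,r3:Mul1
c7: stall | r0:Add1,r1:3,r2:3,r3:Mul1
c8: stall | r0:Add1,r1:3,r2:3,r3:Mul1
c9: CDB Add1=0; issue ADD r3<-Add1 | r0:0,r1:3,r2:3,r3:Add1
c10: CDB Add2=0; issue MUL r2<-Mul2 | r0:0,r1:3,r2:Mul2,r3:Add1
c11: issue SUB r2<-Add2 | r0:0,r1:3,r2:Add2,r3:Add1
c12: CDB Add1=6; stall | r0:0,r1:3,r2:Add2,r3:6

STATUS = VALUE 0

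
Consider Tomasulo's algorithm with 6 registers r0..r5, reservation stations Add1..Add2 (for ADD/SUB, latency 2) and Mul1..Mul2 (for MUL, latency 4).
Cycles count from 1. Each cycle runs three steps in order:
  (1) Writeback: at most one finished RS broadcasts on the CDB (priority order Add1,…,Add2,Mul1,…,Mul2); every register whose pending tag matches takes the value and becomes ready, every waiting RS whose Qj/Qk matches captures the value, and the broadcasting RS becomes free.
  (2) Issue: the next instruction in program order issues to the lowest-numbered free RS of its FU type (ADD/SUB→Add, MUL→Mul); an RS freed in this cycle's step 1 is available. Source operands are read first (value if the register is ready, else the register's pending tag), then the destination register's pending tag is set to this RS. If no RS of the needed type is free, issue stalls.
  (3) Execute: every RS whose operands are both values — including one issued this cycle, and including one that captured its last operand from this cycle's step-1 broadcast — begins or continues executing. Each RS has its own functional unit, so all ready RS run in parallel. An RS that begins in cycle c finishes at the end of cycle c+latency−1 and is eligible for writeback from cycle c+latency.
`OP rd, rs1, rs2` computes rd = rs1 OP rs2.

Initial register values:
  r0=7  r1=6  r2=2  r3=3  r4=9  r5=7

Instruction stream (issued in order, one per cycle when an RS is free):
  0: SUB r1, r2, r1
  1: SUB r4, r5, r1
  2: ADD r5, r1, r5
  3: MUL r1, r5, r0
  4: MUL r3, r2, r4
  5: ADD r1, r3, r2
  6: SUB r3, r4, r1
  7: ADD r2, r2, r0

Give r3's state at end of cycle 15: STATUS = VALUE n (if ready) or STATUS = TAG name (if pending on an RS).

  c1: issue SUB r1<-Add1  regs: r0:7,r1:Add1,r2:2,r3:3,r4:9,r5:7
  c2: issue SUB r4<-Add2  regs: r0:7,r1:Add1,r2:2,r3:3,r4:Add2,r5:7
  c3: CDB Add1=-4; issue ADD r5<-Add1  regs: r0:7,r1:-4,r2:2,r3:3,r4:Add2,r5:Add1
  c4: issue MUL r1<-Mul1  regs: r0:7,r1:Mul1,r2:2,r3:3,r4:Add2,r5:Add1
  c5: CDB Add1=3; issue MUL r3<-Mul2  regs: r0:7,r1:Mul1,r2:2,r3:Mul2,r4:Add2,r5:3
  c6: CDB Add2=11; issue ADD r1<-Add1  regs: r0:7,r1:Add1,r2:2,r3:Mul2,r4:11,r5:3
  c7: issue SUB r3<-Add2  regs: r0:7,r1:Add1,r2:2,r3:Add2,r4:11,r5:3
  c8: stall  regs: r0:7,r1:Add1,r2:2,r3:Add2,r4:11,r5:3
  c9: CDB Mul1=21; stall  regs: r0:7,r1:Add1,r2:2,r3:Add2,r4:11,r5:3
  c10: CDB Mul2=22; stall  regs: r0:7,r1:Add1,r2:2,r3:Add2,r4:11,r5:3
  c11: stall  regs: r0:7,r1:Add1,r2:2,r3:Add2,r4:11,r5:3
  c12: CDB Add1=24; issue ADD r2<-Add1  regs: r0:7,r1:24,r2:Add1,r3:Add2,r4:11,r5:3
  c13: -  regs: r0:7,r1:24,r2:Add1,r3:Add2,r4:11,r5:3
  c14: CDB Add1=9  regs: r0:7,r1:24,r2:9,r3:Add2,r4:11,r5:3
  c15: CDB Add2=-13  regs: r0:7,r1:24,r2:9,r3:-13,r4:11,r5:3

STATUS = VALUE -13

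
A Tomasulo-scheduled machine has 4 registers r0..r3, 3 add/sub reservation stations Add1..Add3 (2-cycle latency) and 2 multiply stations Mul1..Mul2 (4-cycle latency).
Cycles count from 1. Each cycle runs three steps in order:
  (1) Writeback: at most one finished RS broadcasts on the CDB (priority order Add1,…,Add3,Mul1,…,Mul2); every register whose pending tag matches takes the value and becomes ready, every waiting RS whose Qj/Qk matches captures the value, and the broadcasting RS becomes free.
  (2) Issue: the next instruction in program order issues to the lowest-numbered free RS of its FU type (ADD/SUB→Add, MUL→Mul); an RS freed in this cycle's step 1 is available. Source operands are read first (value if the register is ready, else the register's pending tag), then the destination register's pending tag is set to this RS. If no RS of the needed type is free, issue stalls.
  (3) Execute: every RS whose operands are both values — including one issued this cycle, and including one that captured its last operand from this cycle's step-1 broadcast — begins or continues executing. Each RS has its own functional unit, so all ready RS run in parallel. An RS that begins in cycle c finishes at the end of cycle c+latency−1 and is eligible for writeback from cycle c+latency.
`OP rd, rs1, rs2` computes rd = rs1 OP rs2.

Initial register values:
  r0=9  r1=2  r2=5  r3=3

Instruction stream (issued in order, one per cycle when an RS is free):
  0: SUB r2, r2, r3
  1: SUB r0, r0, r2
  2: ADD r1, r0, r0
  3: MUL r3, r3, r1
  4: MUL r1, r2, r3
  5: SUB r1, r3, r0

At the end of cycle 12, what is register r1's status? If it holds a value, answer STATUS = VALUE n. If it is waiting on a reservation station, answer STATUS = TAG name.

cycle 1: issue SUB r2<-Add1 // r0:9,r1:2,r2:Add1,r3:3
cycle 2: issue SUB r0<-Add2 // r0:Add2,r1:2,r2:Add1,r3:3
cycle 3: CDB Add1=2; issue ADD r1<-Add1 // r0:Add2,r1:Add1,r2:2,r3:3
cycle 4: issue MUL r3<-Mul1 // r0:Add2,r1:Add1,r2:2,r3:Mul1
cycle 5: CDB Add2=7; issue MUL r1<-Mul2 // r0:7,r1:Mul2,r2:2,r3:Mul1
cycle 6: issue SUB r1<-Add2 // r0:7,r1:Add2,r2:2,r3:Mul1
cycle 7: CDB Add1=14 // r0:7,r1:Add2,r2:2,r3:Mul1
cycle 8: - // r0:7,r1:Add2,r2:2,r3:Mul1
cycle 9: - // r0:7,r1:Add2,r2:2,r3:Mul1
cycle 10: - // r0:7,r1:Add2,r2:2,r3:Mul1
cycle 11: CDB Mul1=42 // r0:7,r1:Add2,r2:2,r3:42
cycle 12: - // r0:7,r1:Add2,r2:2,r3:42

STATUS = TAG Add2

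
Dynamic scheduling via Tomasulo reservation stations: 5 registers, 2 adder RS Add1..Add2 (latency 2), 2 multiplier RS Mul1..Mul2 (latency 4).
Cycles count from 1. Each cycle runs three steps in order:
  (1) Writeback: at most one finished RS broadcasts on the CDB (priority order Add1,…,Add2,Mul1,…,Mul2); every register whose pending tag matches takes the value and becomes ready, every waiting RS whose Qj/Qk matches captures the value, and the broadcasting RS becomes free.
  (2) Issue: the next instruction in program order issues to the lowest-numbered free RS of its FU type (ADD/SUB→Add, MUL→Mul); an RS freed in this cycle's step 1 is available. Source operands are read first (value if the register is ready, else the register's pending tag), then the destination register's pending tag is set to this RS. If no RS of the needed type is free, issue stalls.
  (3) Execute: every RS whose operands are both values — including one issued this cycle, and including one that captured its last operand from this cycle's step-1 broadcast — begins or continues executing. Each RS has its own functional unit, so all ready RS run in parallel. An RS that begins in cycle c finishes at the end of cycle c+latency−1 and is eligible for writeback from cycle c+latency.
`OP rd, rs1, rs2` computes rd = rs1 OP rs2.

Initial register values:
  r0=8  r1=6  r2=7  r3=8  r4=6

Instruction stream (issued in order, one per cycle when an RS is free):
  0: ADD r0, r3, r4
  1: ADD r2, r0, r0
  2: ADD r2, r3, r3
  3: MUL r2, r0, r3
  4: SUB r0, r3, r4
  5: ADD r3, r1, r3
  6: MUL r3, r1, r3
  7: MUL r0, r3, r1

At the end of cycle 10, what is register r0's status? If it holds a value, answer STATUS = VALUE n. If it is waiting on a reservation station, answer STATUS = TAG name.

c1: issue ADD r0<-Add1 | r0:Add1,r1:6,r2:7,r3:8,r4:6
c2: issue ADD r2<-Add2 | r0:Add1,r1:6,r2:Add2,r3:8,r4:6
c3: CDB Add1=14; issue ADD r2<-Add1 | r0:14,r1:6,r2:Add1,r3:8,r4:6
c4: issue MUL r2<-Mul1 | r0:14,r1:6,r2:Mul1,r3:8,r4:6
c5: CDB Add1=16; issue SUB r0<-Add1 | r0:Add1,r1:6,r2:Mul1,r3:8,r4:6
c6: CDB Add2=28; issue ADD r3<-Add2 | r0:Add1,r1:6,r2:Mul1,r3:Add2,r4:6
c7: CDB Add1=2; issue MUL r3<-Mul2 | r0:2,r1:6,r2:Mul1,r3:Mul2,r4:6
c8: CDB Add2=14; stall | r0:2,r1:6,r2:Mul1,r3:Mul2,r4:6
c9: CDB Mul1=112; issue MUL r0<-Mul1 | r0:Mul1,r1:6,r2:112,r3:Mul2,r4:6
c10: - | r0:Mul1,r1:6,r2:112,r3:Mul2,r4:6

STATUS = TAG Mul1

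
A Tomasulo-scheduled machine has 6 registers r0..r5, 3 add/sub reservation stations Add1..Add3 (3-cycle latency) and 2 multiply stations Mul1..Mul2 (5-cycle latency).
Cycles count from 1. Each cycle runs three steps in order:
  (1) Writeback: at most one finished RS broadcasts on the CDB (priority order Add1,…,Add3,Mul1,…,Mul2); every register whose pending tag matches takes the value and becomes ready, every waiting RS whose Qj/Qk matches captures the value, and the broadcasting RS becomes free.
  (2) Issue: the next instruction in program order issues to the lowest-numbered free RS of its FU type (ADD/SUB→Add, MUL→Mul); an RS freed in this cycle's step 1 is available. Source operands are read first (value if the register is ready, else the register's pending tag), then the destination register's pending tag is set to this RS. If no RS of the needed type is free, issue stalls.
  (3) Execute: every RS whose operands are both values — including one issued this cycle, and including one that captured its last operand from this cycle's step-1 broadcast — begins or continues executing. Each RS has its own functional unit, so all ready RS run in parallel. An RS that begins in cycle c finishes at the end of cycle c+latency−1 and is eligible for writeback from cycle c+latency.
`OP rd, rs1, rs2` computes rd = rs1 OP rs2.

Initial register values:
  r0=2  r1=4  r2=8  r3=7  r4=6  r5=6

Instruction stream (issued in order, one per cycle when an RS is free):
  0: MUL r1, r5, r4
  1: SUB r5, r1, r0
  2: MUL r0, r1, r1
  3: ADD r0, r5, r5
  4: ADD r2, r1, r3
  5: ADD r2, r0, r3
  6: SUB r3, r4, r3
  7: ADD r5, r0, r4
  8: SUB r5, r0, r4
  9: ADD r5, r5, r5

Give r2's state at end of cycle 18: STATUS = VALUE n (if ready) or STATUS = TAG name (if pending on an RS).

STATUS = VALUE 75

c1: issue MUL r1<-Mul1 | r0:2,r1:Mul1,r2:8,r3:7,r4:6,r5:6
c2: issue SUB r5<-Add1 | r0:2,r1:Mul1,r2:8,r3:7,r4:6,r5:Add1
c3: issue MUL r0<-Mul2 | r0:Mul2,r1:Mul1,r2:8,r3:7,r4:6,r5:Add1
c4: issue ADD r0<-Add2 | r0:Add2,r1:Mul1,r2:8,r3:7,r4:6,r5:Add1
c5: issue ADD r2<-Add3 | r0:Add2,r1:Mul1,r2:Add3,r3:7,r4:6,r5:Add1
c6: CDB Mul1=36; stall | r0:Add2,r1:36,r2:Add3,r3:7,r4:6,r5:Add1
c7: stall | r0:Add2,r1:36,r2:Add3,r3:7,r4:6,r5:Add1
c8: stall | r0:Add2,r1:36,r2:Add3,r3:7,r4:6,r5:Add1
c9: CDB Add1=34; issue ADD r2<-Add1 | r0:Add2,r1:36,r2:Add1,r3:7,r4:6,r5:34
c10: CDB Add3=43; issue SUB r3<-Add3 | r0:Add2,r1:36,r2:Add1,r3:Add3,r4:6,r5:34
c11: CDB Mul2=1296; stall | r0:Add2,r1:36,r2:Add1,r3:Add3,r4:6,r5:34
c12: CDB Add2=68; issue ADD r5<-Add2 | r0:68,r1:36,r2:Add1,r3:Add3,r4:6,r5:Add2
c13: CDB Add3=-1; issue SUB r5<-Add3 | r0:68,r1:36,r2:Add1,r3:-1,r4:6,r5:Add3
c14: stall | r0:68,r1:36,r2:Add1,r3:-1,r4:6,r5:Add3
c15: CDB Add1=75; issue ADD r5<-Add1 | r0:68,r1:36,r2:75,r3:-1,r4:6,r5:Add1
c16: CDB Add2=74 | r0:68,r1:36,r2:75,r3:-1,r4:6,r5:Add1
c17: CDB Add3=62 | r0:68,r1:36,r2:75,r3:-1,r4:6,r5:Add1
c18: - | r0:68,r1:36,r2:75,r3:-1,r4:6,r5:Add1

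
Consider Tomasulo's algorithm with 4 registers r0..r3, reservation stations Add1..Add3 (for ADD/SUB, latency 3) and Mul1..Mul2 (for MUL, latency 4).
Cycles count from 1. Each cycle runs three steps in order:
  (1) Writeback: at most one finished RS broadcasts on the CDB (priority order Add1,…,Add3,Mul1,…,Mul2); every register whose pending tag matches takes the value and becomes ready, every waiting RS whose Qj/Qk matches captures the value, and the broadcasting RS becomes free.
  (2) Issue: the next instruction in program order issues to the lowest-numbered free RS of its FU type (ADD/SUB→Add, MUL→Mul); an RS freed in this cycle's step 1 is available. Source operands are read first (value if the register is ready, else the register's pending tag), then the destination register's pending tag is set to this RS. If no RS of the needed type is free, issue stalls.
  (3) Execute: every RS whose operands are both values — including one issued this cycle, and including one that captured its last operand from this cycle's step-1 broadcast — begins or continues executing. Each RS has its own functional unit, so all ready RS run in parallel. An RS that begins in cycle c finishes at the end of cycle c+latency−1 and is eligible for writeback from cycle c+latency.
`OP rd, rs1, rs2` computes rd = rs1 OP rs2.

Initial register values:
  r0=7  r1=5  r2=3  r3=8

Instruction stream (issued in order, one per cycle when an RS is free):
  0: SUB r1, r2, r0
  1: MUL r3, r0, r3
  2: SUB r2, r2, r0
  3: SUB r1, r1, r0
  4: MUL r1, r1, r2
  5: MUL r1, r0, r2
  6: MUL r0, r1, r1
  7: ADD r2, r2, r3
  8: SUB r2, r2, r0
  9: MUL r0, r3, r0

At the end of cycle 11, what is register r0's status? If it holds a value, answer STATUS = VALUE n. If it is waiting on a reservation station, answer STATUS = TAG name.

STATUS = TAG Mul2

c1: issue SUB r1<-Add1 | r0:7,r1:Add1,r2:3,r3:8
c2: issue MUL r3<-Mul1 | r0:7,r1:Add1,r2:3,r3:Mul1
c3: issue SUB r2<-Add2 | r0:7,r1:Add1,r2:Add2,r3:Mul1
c4: CDB Add1=-4; issue SUB r1<-Add1 | r0:7,r1:Add1,r2:Add2,r3:Mul1
c5: issue MUL r1<-Mul2 | r0:7,r1:Mul2,r2:Add2,r3:Mul1
c6: CDB Add2=-4; stall | r0:7,r1:Mul2,r2:-4,r3:Mul1
c7: CDB Add1=-11; stall | r0:7,r1:Mul2,r2:-4,r3:Mul1
c8: CDB Mul1=56; issue MUL r1<-Mul1 | r0:7,r1:Mul1,r2:-4,r3:56
c9: stall | r0:7,r1:Mul1,r2:-4,r3:56
c10: stall | r0:7,r1:Mul1,r2:-4,r3:56
c11: CDB Mul2=44; issue MUL r0<-Mul2 | r0:Mul2,r1:Mul1,r2:-4,r3:56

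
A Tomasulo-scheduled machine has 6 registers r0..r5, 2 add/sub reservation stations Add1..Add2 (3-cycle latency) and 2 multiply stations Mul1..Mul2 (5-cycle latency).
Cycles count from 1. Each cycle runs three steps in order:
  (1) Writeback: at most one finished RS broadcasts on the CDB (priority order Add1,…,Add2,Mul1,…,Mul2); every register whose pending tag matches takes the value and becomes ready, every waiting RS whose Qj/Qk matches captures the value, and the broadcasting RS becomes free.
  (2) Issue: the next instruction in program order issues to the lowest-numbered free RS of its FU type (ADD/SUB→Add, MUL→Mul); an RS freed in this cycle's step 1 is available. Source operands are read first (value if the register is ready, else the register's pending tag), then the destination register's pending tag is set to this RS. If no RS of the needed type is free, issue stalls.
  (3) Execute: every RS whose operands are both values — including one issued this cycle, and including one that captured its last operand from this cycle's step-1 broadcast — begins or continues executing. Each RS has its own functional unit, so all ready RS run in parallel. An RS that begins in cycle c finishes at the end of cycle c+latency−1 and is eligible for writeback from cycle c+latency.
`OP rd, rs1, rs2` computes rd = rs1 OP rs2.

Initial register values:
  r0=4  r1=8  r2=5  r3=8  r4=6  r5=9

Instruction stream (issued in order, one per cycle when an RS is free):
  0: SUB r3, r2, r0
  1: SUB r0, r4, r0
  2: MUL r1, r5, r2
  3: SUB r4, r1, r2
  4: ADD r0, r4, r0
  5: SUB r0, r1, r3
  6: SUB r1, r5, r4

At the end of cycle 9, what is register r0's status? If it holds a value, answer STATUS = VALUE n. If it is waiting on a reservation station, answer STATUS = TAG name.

STATUS = TAG Add2

cycle 1: issue SUB r3<-Add1 // r0:4,r1:8,r2:5,r3:Add1,r4:6,r5:9
cycle 2: issue SUB r0<-Add2 // r0:Add2,r1:8,r2:5,r3:Add1,r4:6,r5:9
cycle 3: issue MUL r1<-Mul1 // r0:Add2,r1:Mul1,r2:5,r3:Add1,r4:6,r5:9
cycle 4: CDB Add1=1; issue SUB r4<-Add1 // r0:Add2,r1:Mul1,r2:5,r3:1,r4:Add1,r5:9
cycle 5: CDB Add2=2; issue ADD r0<-Add2 // r0:Add2,r1:Mul1,r2:5,r3:1,r4:Add1,r5:9
cycle 6: stall // r0:Add2,r1:Mul1,r2:5,r3:1,r4:Add1,r5:9
cycle 7: stall // r0:Add2,r1:Mul1,r2:5,r3:1,r4:Add1,r5:9
cycle 8: CDB Mul1=45; stall // r0:Add2,r1:45,r2:5,r3:1,r4:Add1,r5:9
cycle 9: stall // r0:Add2,r1:45,r2:5,r3:1,r4:Add1,r5:9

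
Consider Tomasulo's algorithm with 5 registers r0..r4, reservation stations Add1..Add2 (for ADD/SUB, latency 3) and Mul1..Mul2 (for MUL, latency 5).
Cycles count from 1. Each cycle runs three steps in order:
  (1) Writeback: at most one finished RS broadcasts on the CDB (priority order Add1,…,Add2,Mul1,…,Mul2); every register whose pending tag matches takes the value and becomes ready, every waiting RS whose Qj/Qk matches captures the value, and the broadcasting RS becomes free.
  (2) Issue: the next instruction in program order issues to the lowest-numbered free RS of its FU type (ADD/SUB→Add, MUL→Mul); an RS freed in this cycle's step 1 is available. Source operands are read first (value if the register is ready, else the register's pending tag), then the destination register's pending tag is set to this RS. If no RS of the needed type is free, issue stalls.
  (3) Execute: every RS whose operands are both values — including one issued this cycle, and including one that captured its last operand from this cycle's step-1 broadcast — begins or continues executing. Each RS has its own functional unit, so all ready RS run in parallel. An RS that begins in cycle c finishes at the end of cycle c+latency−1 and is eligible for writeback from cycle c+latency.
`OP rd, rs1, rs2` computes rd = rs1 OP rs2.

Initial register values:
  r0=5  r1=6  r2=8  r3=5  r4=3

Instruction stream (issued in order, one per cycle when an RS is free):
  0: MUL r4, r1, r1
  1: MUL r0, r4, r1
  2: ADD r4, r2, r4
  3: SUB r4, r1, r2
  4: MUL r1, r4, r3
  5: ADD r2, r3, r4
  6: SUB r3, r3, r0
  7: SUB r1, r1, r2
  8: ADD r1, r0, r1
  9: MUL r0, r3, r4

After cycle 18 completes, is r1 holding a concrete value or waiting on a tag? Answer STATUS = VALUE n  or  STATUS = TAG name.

c1: issue MUL r4<-Mul1 | r0:5,r1:6,r2:8,r3:5,r4:Mul1
c2: issue MUL r0<-Mul2 | r0:Mul2,r1:6,r2:8,r3:5,r4:Mul1
c3: issue ADD r4<-Add1 | r0:Mul2,r1:6,r2:8,r3:5,r4:Add1
c4: issue SUB r4<-Add2 | r0:Mul2,r1:6,r2:8,r3:5,r4:Add2
c5: stall | r0:Mul2,r1:6,r2:8,r3:5,r4:Add2
c6: CDB Mul1=36; issue MUL r1<-Mul1 | r0:Mul2,r1:Mul1,r2:8,r3:5,r4:Add2
c7: CDB Add2=-2; issue ADD r2<-Add2 | r0:Mul2,r1:Mul1,r2:Add2,r3:5,r4:-2
c8: stall | r0:Mul2,r1:Mul1,r2:Add2,r3:5,r4:-2
c9: CDB Add1=44; issue SUB r3<-Add1 | r0:Mul2,r1:Mul1,r2:Add2,r3:Add1,r4:-2
c10: CDB Add2=3; issue SUB r1<-Add2 | r0:Mul2,r1:Add2,r2:3,r3:Add1,r4:-2
c11: CDB Mul2=216; stall | r0:216,r1:Add2,r2:3,r3:Add1,r4:-2
c12: CDB Mul1=-10; stall | r0:216,r1:Add2,r2:3,r3:Add1,r4:-2
c13: stall | r0:216,r1:Add2,r2:3,r3:Add1,r4:-2
c14: CDB Add1=-211; issue ADD r1<-Add1 | r0:216,r1:Add1,r2:3,r3:-211,r4:-2
c15: CDB Add2=-13; issue MUL r0<-Mul1 | r0:Mul1,r1:Add1,r2:3,r3:-211,r4:-2
c16: - | r0:Mul1,r1:Add1,r2:3,r3:-211,r4:-2
c17: - | r0:Mul1,r1:Add1,r2:3,r3:-211,r4:-2
c18: CDB Add1=203 | r0:Mul1,r1:203,r2:3,r3:-211,r4:-2

STATUS = VALUE 203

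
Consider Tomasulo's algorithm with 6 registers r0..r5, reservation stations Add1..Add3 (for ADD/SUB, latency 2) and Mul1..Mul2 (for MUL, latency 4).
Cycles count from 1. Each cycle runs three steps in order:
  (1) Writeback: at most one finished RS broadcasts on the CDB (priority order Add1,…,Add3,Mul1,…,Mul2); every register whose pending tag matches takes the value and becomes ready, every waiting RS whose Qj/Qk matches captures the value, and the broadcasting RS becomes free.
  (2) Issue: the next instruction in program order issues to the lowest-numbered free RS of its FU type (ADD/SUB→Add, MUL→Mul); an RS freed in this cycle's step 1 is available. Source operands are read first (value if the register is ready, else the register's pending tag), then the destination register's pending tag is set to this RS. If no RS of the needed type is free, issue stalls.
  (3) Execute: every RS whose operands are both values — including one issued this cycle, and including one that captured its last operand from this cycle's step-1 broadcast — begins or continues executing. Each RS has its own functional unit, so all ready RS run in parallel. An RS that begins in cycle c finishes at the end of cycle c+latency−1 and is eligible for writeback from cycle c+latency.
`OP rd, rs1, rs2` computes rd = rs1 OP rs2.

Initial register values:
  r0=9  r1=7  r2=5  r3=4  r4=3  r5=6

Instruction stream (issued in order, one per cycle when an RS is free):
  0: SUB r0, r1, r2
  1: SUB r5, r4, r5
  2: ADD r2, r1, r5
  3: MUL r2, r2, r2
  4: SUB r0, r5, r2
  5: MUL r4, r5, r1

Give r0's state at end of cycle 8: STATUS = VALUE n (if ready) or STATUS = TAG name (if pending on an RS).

  c1: issue SUB r0<-Add1  regs: r0:Add1,r1:7,r2:5,r3:4,r4:3,r5:6
  c2: issue SUB r5<-Add2  regs: r0:Add1,r1:7,r2:5,r3:4,r4:3,r5:Add2
  c3: CDB Add1=2; issue ADD r2<-Add1  regs: r0:2,r1:7,r2:Add1,r3:4,r4:3,r5:Add2
  c4: CDB Add2=-3; issue MUL r2<-Mul1  regs: r0:2,r1:7,r2:Mul1,r3:4,r4:3,r5:-3
  c5: issue SUB r0<-Add2  regs: r0:Add2,r1:7,r2:Mul1,r3:4,r4:3,r5:-3
  c6: CDB Add1=4; issue MUL r4<-Mul2  regs: r0:Add2,r1:7,r2:Mul1,r3:4,r4:Mul2,r5:-3
  c7: -  regs: r0:Add2,r1:7,r2:Mul1,r3:4,r4:Mul2,r5:-3
  c8: -  regs: r0:Add2,r1:7,r2:Mul1,r3:4,r4:Mul2,r5:-3

STATUS = TAG Add2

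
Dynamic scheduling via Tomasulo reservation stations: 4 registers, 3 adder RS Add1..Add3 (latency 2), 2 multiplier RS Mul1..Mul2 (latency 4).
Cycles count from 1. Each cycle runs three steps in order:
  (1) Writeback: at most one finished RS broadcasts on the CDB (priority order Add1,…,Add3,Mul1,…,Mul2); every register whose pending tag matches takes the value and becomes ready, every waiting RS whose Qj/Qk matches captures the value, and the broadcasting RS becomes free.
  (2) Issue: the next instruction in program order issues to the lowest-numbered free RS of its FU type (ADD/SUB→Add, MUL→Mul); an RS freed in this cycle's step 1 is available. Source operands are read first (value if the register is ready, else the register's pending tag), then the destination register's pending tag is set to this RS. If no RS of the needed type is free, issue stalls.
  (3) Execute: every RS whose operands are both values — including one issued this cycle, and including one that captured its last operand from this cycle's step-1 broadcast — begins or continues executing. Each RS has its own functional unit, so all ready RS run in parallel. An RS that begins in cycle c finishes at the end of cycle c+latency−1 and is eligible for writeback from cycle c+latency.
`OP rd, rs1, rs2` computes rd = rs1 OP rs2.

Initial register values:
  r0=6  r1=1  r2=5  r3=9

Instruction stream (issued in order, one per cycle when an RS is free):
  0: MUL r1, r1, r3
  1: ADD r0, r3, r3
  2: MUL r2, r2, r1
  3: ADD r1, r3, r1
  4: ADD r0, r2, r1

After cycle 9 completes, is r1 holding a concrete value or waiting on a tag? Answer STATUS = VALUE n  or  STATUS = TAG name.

  c1: issue MUL r1<-Mul1  regs: r0:6,r1:Mul1,r2:5,r3:9
  c2: issue ADD r0<-Add1  regs: r0:Add1,r1:Mul1,r2:5,r3:9
  c3: issue MUL r2<-Mul2  regs: r0:Add1,r1:Mul1,r2:Mul2,r3:9
  c4: CDB Add1=18; issue ADD r1<-Add1  regs: r0:18,r1:Add1,r2:Mul2,r3:9
  c5: CDB Mul1=9; issue ADD r0<-Add2  regs: r0:Add2,r1:Add1,r2:Mul2,r3:9
  c6: -  regs: r0:Add2,r1:Add1,r2:Mul2,r3:9
  c7: CDB Add1=18  regs: r0:Add2,r1:18,r2:Mul2,r3:9
  c8: -  regs: r0:Add2,r1:18,r2:Mul2,r3:9
  c9: CDB Mul2=45  regs: r0:Add2,r1:18,r2:45,r3:9

STATUS = VALUE 18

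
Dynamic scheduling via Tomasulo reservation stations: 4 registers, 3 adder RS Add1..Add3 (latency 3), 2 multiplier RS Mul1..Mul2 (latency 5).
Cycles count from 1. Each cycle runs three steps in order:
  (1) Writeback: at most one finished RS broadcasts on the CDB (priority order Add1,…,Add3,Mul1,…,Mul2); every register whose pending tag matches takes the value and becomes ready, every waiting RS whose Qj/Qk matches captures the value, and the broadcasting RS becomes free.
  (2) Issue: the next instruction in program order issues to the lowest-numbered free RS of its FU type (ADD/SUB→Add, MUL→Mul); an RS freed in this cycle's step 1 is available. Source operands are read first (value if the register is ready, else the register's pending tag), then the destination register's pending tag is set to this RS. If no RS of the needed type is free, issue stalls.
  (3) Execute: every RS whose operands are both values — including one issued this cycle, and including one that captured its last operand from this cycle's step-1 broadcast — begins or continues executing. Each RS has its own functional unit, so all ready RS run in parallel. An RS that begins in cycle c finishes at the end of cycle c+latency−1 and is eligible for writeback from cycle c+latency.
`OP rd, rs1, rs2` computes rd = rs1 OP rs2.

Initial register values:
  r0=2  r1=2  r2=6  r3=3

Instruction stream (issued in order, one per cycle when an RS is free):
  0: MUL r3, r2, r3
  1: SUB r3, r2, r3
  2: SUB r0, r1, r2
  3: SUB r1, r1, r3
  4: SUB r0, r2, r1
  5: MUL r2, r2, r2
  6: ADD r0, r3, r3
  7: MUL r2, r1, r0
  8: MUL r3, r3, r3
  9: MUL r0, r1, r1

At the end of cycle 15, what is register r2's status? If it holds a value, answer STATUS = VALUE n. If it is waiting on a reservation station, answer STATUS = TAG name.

STATUS = TAG Mul2

cycle 1: issue MUL r3<-Mul1 // r0:2,r1:2,r2:6,r3:Mul1
cycle 2: issue SUB r3<-Add1 // r0:2,r1:2,r2:6,r3:Add1
cycle 3: issue SUB r0<-Add2 // r0:Add2,r1:2,r2:6,r3:Add1
cycle 4: issue SUB r1<-Add3 // r0:Add2,r1:Add3,r2:6,r3:Add1
cycle 5: stall // r0:Add2,r1:Add3,r2:6,r3:Add1
cycle 6: CDB Add2=-4; issue SUB r0<-Add2 // r0:Add2,r1:Add3,r2:6,r3:Add1
cycle 7: CDB Mul1=18; issue MUL r2<-Mul1 // r0:Add2,r1:Add3,r2:Mul1,r3:Add1
cycle 8: stall // r0:Add2,r1:Add3,r2:Mul1,r3:Add1
cycle 9: stall // r0:Add2,r1:Add3,r2:Mul1,r3:Add1
cycle 10: CDB Add1=-12; issue ADD r0<-Add1 // r0:Add1,r1:Add3,r2:Mul1,r3:-12
cycle 11: issue MUL r2<-Mul2 // r0:Add1,r1:Add3,r2:Mul2,r3:-12
cycle 12: CDB Mul1=36; issue MUL r3<-Mul1 // r0:Add1,r1:Add3,r2:Mul2,r3:Mul1
cycle 13: CDB Add1=-24; stall // r0:-24,r1:Add3,r2:Mul2,r3:Mul1
cycle 14: CDB Add3=14; stall // r0:-24,r1:14,r2:Mul2,r3:Mul1
cycle 15: stall // r0:-24,r1:14,r2:Mul2,r3:Mul1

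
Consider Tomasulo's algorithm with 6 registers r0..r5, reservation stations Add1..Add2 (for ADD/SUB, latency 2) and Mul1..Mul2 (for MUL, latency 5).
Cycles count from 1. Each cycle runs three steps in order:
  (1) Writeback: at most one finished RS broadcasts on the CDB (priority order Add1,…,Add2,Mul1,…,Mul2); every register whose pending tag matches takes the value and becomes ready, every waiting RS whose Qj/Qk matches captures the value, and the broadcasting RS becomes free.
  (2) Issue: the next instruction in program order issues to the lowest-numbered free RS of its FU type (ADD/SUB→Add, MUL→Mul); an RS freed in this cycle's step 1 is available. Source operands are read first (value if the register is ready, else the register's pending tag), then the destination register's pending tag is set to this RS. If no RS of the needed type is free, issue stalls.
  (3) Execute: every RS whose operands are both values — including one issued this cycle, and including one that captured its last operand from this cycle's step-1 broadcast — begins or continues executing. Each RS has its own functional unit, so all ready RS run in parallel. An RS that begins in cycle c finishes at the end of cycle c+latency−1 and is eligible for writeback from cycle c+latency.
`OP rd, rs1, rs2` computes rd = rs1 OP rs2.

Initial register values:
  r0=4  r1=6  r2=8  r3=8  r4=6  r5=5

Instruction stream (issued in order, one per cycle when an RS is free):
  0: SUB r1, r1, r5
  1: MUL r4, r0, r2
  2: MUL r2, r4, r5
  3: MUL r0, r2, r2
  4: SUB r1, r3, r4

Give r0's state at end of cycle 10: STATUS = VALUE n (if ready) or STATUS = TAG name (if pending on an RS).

cycle 1: issue SUB r1<-Add1 // r0:4,r1:Add1,r2:8,r3:8,r4:6,r5:5
cycle 2: issue MUL r4<-Mul1 // r0:4,r1:Add1,r2:8,r3:8,r4:Mul1,r5:5
cycle 3: CDB Add1=1; issue MUL r2<-Mul2 // r0:4,r1:1,r2:Mul2,r3:8,r4:Mul1,r5:5
cycle 4: stall // r0:4,r1:1,r2:Mul2,r3:8,r4:Mul1,r5:5
cycle 5: stall // r0:4,r1:1,r2:Mul2,r3:8,r4:Mul1,r5:5
cycle 6: stall // r0:4,r1:1,r2:Mul2,r3:8,r4:Mul1,r5:5
cycle 7: CDB Mul1=32; issue MUL r0<-Mul1 // r0:Mul1,r1:1,r2:Mul2,r3:8,r4:32,r5:5
cycle 8: issue SUB r1<-Add1 // r0:Mul1,r1:Add1,r2:Mul2,r3:8,r4:32,r5:5
cycle 9: - // r0:Mul1,r1:Add1,r2:Mul2,r3:8,r4:32,r5:5
cycle 10: CDB Add1=-24 // r0:Mul1,r1:-24,r2:Mul2,r3:8,r4:32,r5:5

STATUS = TAG Mul1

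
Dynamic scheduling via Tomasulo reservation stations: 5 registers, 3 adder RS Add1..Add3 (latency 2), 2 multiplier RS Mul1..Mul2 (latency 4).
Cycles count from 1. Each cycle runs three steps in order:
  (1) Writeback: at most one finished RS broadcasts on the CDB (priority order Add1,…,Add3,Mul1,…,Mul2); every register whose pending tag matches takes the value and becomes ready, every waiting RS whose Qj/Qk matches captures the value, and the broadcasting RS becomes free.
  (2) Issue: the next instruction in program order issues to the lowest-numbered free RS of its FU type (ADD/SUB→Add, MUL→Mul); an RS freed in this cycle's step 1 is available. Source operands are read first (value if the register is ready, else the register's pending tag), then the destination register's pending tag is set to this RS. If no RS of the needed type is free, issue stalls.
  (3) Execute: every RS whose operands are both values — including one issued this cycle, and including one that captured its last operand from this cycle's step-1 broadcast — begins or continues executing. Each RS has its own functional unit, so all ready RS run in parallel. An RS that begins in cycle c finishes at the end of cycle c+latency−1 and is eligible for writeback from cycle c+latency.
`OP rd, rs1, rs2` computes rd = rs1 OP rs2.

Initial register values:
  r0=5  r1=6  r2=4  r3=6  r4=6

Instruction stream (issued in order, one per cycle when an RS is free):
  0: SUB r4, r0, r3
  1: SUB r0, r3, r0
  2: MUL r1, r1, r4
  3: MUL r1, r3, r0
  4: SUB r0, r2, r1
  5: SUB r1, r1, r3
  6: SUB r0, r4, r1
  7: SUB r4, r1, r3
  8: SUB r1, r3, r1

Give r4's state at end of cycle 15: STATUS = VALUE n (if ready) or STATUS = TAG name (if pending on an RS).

  c1: issue SUB r4<-Add1  regs: r0:5,r1:6,r2:4,r3:6,r4:Add1
  c2: issue SUB r0<-Add2  regs: r0:Add2,r1:6,r2:4,r3:6,r4:Add1
  c3: CDB Add1=-1; issue MUL r1<-Mul1  regs: r0:Add2,r1:Mul1,r2:4,r3:6,r4:-1
  c4: CDB Add2=1; issue MUL r1<-Mul2  regs: r0:1,r1:Mul2,r2:4,r3:6,r4:-1
  c5: issue SUB r0<-Add1  regs: r0:Add1,r1:Mul2,r2:4,r3:6,r4:-1
  c6: issue SUB r1<-Add2  regs: r0:Add1,r1:Add2,r2:4,r3:6,r4:-1
  c7: CDB Mul1=-6; issue SUB r0<-Add3  regs: r0:Add3,r1:Add2,r2:4,r3:6,r4:-1
  c8: CDB Mul2=6; stall  regs: r0:Add3,r1:Add2,r2:4,r3:6,r4:-1
  c9: stall  regs: r0:Add3,r1:Add2,r2:4,r3:6,r4:-1
  c10: CDB Add1=-2; issue SUB r4<-Add1  regs: r0:Add3,r1:Add2,r2:4,r3:6,r4:Add1
  c11: CDB Add2=0; issue SUB r1<-Add2  regs: r0:Add3,r1:Add2,r2:4,r3:6,r4:Add1
  c12: -  regs: r0:Add3,r1:Add2,r2:4,r3:6,r4:Add1
  c13: CDB Add1=-6  regs: r0:Add3,r1:Add2,r2:4,r3:6,r4:-6
  c14: CDB Add2=6  regs: r0:Add3,r1:6,r2:4,r3:6,r4:-6
  c15: CDB Add3=-1  regs: r0:-1,r1:6,r2:4,r3:6,r4:-6

STATUS = VALUE -6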